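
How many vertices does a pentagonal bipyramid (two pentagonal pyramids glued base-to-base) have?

7

A bipyramid over an n-gon has 2n triangular faces and n + 2 vertices: V = 5 + 2 = 7, E = 3·5 = 15, F = 2·5 = 10.
Check: V − E + F = 7 − 15 + 10 = 2.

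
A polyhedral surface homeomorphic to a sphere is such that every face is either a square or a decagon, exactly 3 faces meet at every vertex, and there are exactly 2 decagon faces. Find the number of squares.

Let x be the number of squares; then F = 2 + x.
Edge–face incidences: 2E = 10·2 + 4·x = 20 + 4x.
Every vertex has degree 3, so 3V = 2E.
Euler: V − E + F = 2 ⇒ (2E)/3 − E + (2 + x) = 2.
Multiply by 6: 2·(2E) − 3·(2E) + 6·(2 + x) = 12, i.e. 12 + 6x − (20 + 4x) = 12.
Collecting terms: 2x − 8 = 12, so 2x = 20, so x = 10.
Then 2E = 20 + 4·10 = 60, so E = 30, V = 2E/3 = 20, F = 2 + 10 = 12.

10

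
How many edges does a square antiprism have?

An antiprism on an n-gon has two n-gon caps and 2n triangles: V = 2·4 = 8, E = 4·4 = 16, F = 2·4 + 2 = 10.

16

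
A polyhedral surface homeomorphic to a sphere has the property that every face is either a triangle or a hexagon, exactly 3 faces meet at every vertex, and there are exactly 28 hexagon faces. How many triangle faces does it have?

Let x be the number of triangles; then F = 28 + x.
Edge–face incidences: 2E = 6·28 + 3·x = 168 + 3x.
Every vertex has degree 3, so 3V = 2E.
Euler: V − E + F = 2 ⇒ (2E)/3 − E + (28 + x) = 2.
Multiply by 6: 2·(2E) − 3·(2E) + 6·(28 + x) = 12, i.e. 168 + 6x − (168 + 3x) = 12.
Collecting terms: 3x = 12, so x = 4.
Then 2E = 168 + 3·4 = 180, so E = 90, V = 2E/3 = 60, F = 28 + 4 = 32.

4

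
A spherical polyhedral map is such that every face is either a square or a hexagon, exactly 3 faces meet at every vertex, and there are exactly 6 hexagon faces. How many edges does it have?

30

Let x be the number of squares; then F = 6 + x.
Edge–face incidences: 2E = 6·6 + 4·x = 36 + 4x.
Every vertex has degree 3, so 3V = 2E.
Euler: V − E + F = 2 ⇒ (2E)/3 − E + (6 + x) = 2.
Multiply by 6: 2·(2E) − 3·(2E) + 6·(6 + x) = 12, i.e. 36 + 6x − (36 + 4x) = 12.
Collecting terms: 2x = 12, so x = 6.
Then 2E = 36 + 4·6 = 60, so E = 30, V = 2E/3 = 20, F = 6 + 6 = 12.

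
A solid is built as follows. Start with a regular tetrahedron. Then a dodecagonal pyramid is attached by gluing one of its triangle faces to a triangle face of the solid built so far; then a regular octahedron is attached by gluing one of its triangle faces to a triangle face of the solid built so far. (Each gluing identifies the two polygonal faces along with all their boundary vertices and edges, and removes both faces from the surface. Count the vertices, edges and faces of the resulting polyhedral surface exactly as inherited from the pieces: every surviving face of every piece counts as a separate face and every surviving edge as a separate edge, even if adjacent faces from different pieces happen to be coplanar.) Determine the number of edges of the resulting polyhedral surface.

36

A regular tetrahedron: V=4, E=6, F=4.
Attach a dodecagonal pyramid (V=13, E=24, F=13) along a 3-gon: merge 3 vertices and 3 edges, delete both glued faces → V=14, E=27, F=15.
Attach a regular octahedron (V=6, E=12, F=8) along a 3-gon: merge 3 vertices and 3 edges, delete both glued faces → V=17, E=36, F=21.
Check: V − E + F = 17 − 36 + 21 = 2.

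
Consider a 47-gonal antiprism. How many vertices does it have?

94

An antiprism on an n-gon has two n-gon caps and 2n triangles: V = 2·47 = 94, E = 4·47 = 188, F = 2·47 + 2 = 96.
Check: V − E + F = 94 − 188 + 96 = 2.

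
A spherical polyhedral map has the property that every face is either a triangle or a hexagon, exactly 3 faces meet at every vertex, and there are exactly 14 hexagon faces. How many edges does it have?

48

Let x be the number of triangles; then F = 14 + x.
Edge–face incidences: 2E = 6·14 + 3·x = 84 + 3x.
Every vertex has degree 3, so 3V = 2E.
Euler: V − E + F = 2 ⇒ (2E)/3 − E + (14 + x) = 2.
Multiply by 6: 2·(2E) − 3·(2E) + 6·(14 + x) = 12, i.e. 84 + 6x − (84 + 3x) = 12.
Collecting terms: 3x = 12, so x = 4.
Then 2E = 84 + 3·4 = 96, so E = 48, V = 2E/3 = 32, F = 14 + 4 = 18.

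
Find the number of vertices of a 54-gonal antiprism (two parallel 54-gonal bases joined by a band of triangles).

108

An antiprism on an n-gon has two n-gon caps and 2n triangles: V = 2·54 = 108, E = 4·54 = 216, F = 2·54 + 2 = 110.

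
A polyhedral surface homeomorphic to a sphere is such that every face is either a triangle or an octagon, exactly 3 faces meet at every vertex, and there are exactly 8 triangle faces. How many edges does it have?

Let x be the number of octagons; then F = 8 + x.
Edge–face incidences: 2E = 3·8 + 8·x = 24 + 8x.
Every vertex has degree 3, so 3V = 2E.
Euler: V − E + F = 2 ⇒ (2E)/3 − E + (8 + x) = 2.
Multiply by 6: 2·(2E) − 3·(2E) + 6·(8 + x) = 12, i.e. 48 + 6x − (24 + 8x) = 12.
Collecting terms: −2x + 24 = 12, so −2x = −12, so x = 6.
Then 2E = 24 + 8·6 = 72, so E = 36, V = 2E/3 = 24, F = 8 + 6 = 14.

36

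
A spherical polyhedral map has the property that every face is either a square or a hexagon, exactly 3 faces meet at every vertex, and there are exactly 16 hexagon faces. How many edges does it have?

60

Let x be the number of squares; then F = 16 + x.
Edge–face incidences: 2E = 6·16 + 4·x = 96 + 4x.
Every vertex has degree 3, so 3V = 2E.
Euler: V − E + F = 2 ⇒ (2E)/3 − E + (16 + x) = 2.
Multiply by 6: 2·(2E) − 3·(2E) + 6·(16 + x) = 12, i.e. 96 + 6x − (96 + 4x) = 12.
Collecting terms: 2x = 12, so x = 6.
Then 2E = 96 + 4·6 = 120, so E = 60, V = 2E/3 = 40, F = 16 + 6 = 22.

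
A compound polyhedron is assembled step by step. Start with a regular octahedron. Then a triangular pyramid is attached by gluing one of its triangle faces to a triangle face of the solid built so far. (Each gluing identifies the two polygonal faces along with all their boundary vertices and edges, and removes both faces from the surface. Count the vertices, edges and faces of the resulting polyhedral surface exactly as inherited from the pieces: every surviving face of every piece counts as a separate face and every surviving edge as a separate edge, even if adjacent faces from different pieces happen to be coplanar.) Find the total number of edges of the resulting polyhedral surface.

15

A regular octahedron: V=6, E=12, F=8.
Attach a triangular pyramid (V=4, E=6, F=4) along a 3-gon: merge 3 vertices and 3 edges, delete both glued faces → V=7, E=15, F=10.
Check: V − E + F = 7 − 15 + 10 = 2.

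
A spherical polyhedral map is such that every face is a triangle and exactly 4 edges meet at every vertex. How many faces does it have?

Each face has 3 edges and each edge borders two faces, so 2E = 3F.
Each vertex has degree 4, so 4V = 2E and hence V = 3F/4.
Euler: V − E + F = 2 ⇒ (3F/4) − (3F/2) + F = 2.
Multiply by 8: (6 − 12 + 8)F = 16, i.e. 2F = 16.
So F = 8, E = 3·8/2 = 12, V = 3·8/4 = 6.

8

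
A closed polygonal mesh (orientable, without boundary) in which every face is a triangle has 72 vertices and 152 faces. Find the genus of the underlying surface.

Every face is a triangle, so 2E = 3·152 = 456, giving E = 228.
χ = V − E + F = 72 − 228 + 152 = -4.
For a closed orientable surface χ = 2 − 2g, so g = (2 − (-4))/2 = 3.

3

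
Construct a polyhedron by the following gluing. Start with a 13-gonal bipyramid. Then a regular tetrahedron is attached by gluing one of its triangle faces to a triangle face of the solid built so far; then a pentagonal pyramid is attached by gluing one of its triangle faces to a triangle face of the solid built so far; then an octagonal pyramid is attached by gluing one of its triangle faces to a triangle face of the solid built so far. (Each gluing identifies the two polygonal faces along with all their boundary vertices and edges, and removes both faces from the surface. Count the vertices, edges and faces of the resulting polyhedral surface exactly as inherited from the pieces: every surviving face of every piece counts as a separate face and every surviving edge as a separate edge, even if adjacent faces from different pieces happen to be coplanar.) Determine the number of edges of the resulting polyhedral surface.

62

A 13-gonal bipyramid: V=15, E=39, F=26.
Attach a regular tetrahedron (V=4, E=6, F=4) along a 3-gon: merge 3 vertices and 3 edges, delete both glued faces → V=16, E=42, F=28.
Attach a pentagonal pyramid (V=6, E=10, F=6) along a 3-gon: merge 3 vertices and 3 edges, delete both glued faces → V=19, E=49, F=32.
Attach an octagonal pyramid (V=9, E=16, F=9) along a 3-gon: merge 3 vertices and 3 edges, delete both glued faces → V=25, E=62, F=39.
Check: V − E + F = 25 − 62 + 39 = 2.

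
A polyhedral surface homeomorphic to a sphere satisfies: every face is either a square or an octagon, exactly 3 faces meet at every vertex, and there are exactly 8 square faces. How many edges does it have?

24

Let x be the number of octagons; then F = 8 + x.
Edge–face incidences: 2E = 4·8 + 8·x = 32 + 8x.
Every vertex has degree 3, so 3V = 2E.
Euler: V − E + F = 2 ⇒ (2E)/3 − E + (8 + x) = 2.
Multiply by 6: 2·(2E) − 3·(2E) + 6·(8 + x) = 12, i.e. 48 + 6x − (32 + 8x) = 12.
Collecting terms: −2x + 16 = 12, so −2x = −4, so x = 2.
Then 2E = 32 + 8·2 = 48, so E = 24, V = 2E/3 = 16, F = 8 + 2 = 10.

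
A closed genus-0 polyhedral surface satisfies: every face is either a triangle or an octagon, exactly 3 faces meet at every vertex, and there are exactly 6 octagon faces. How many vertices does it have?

Let x be the number of triangles; then F = 6 + x.
Edge–face incidences: 2E = 8·6 + 3·x = 48 + 3x.
Every vertex has degree 3, so 3V = 2E.
Euler: V − E + F = 2 ⇒ (2E)/3 − E + (6 + x) = 2.
Multiply by 6: 2·(2E) − 3·(2E) + 6·(6 + x) = 12, i.e. 36 + 6x − (48 + 3x) = 12.
Collecting terms: 3x − 12 = 12, so 3x = 24, so x = 8.
Then 2E = 48 + 3·8 = 72, so E = 36, V = 2E/3 = 24, F = 6 + 8 = 14.

24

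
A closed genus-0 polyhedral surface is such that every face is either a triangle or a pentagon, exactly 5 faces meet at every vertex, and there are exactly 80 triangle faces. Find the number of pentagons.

Let x be the number of pentagons; then F = 80 + x.
Edge–face incidences: 2E = 3·80 + 5·x = 240 + 5x.
Every vertex has degree 5, so 5V = 2E.
Euler: V − E + F = 2 ⇒ (2E)/5 − E + (80 + x) = 2.
Multiply by 10: 2·(2E) − 5·(2E) + 10·(80 + x) = 20, i.e. 800 + 10x − 3·(240 + 5x) = 20.
Collecting terms: −5x + 80 = 20, so −5x = −60, so x = 12.
Then 2E = 240 + 5·12 = 300, so E = 150, V = 2E/5 = 60, F = 80 + 12 = 92.

12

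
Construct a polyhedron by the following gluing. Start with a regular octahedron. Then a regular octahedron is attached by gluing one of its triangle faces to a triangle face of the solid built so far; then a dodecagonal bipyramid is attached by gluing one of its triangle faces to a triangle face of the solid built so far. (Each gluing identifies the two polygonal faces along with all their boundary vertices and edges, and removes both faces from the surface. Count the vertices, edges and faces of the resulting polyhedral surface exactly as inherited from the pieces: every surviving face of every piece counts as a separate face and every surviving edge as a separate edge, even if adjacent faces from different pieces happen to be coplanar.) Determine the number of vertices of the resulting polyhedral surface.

20

A regular octahedron: V=6, E=12, F=8.
Attach a regular octahedron (V=6, E=12, F=8) along a 3-gon: merge 3 vertices and 3 edges, delete both glued faces → V=9, E=21, F=14.
Attach a dodecagonal bipyramid (V=14, E=36, F=24) along a 3-gon: merge 3 vertices and 3 edges, delete both glued faces → V=20, E=54, F=36.
Check: V − E + F = 20 − 54 + 36 = 2.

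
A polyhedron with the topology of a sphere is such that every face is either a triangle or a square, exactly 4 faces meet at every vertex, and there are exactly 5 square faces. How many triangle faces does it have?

Let x be the number of triangles; then F = 5 + x.
Edge–face incidences: 2E = 4·5 + 3·x = 20 + 3x.
Every vertex has degree 4, so 4V = 2E.
Euler: V − E + F = 2 ⇒ (2E)/4 − E + (5 + x) = 2.
Multiply by 8: 2·(2E) − 4·(2E) + 8·(5 + x) = 16, i.e. 40 + 8x − 2·(20 + 3x) = 16.
Collecting terms: 2x = 16, so x = 8.
Then 2E = 20 + 3·8 = 44, so E = 22, V = 2E/4 = 11, F = 5 + 8 = 13.

8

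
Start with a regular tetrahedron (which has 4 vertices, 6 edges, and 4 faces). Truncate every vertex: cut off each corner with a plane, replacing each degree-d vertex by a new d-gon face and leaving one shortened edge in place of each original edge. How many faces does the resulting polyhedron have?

Truncation replaces each original edge-end by a new vertex, so V′ = 2E = 12.
Each original edge survives, and each old vertex of degree d contributes d new edges; summing degrees gives Σd = 2E, so E′ = E + 2E = 3E = 18.
Each original face survives and each original vertex becomes one new face: F′ = F + V = 8.

8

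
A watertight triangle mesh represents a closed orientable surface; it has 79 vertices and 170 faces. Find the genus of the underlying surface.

Every face is a triangle, so 2E = 3·170 = 510, giving E = 255.
χ = V − E + F = 79 − 255 + 170 = -6.
For a closed orientable surface χ = 2 − 2g, so g = (2 − (-6))/2 = 4.

4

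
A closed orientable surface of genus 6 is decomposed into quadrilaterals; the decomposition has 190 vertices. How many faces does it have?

200

χ = 2 − 2·6 = -10, and every face is a square so 4F = 2E.
V − E + F = -10 with E = 4F/2 gives 190 − (4/2 − 1)·F = -10, so F = 200 and E = 400.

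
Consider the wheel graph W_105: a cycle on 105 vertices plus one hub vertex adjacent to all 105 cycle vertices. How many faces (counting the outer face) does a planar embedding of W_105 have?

W_105 has V = 105 + 1 = 106 vertices and E = 2·105 = 210 edges.
By Euler's formula F = 2 − V + E = 2 − 106 + 210 = 106.

106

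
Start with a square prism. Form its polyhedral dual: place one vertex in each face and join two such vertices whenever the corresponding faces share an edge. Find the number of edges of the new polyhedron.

12

The base solid has V = 8, E = 12, F = 6.
The dual swaps V and F and preserves E: V′ = F = 6, E′ = E = 12, F′ = V = 8.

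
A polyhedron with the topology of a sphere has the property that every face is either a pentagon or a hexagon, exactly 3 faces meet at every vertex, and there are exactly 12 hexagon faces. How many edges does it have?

Let x be the number of pentagons; then F = 12 + x.
Edge–face incidences: 2E = 6·12 + 5·x = 72 + 5x.
Every vertex has degree 3, so 3V = 2E.
Euler: V − E + F = 2 ⇒ (2E)/3 − E + (12 + x) = 2.
Multiply by 6: 2·(2E) − 3·(2E) + 6·(12 + x) = 12, i.e. 72 + 6x − (72 + 5x) = 12.
Collecting terms: x = 12.
Then 2E = 72 + 5·12 = 132, so E = 66, V = 2E/3 = 44, F = 12 + 12 = 24.

66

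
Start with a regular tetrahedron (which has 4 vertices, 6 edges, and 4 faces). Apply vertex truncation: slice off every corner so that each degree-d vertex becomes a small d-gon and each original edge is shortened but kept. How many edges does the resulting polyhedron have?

Truncation replaces each original edge-end by a new vertex, so V′ = 2E = 12.
Each original edge survives, and each old vertex of degree d contributes d new edges; summing degrees gives Σd = 2E, so E′ = E + 2E = 3E = 18.
Each original face survives and each original vertex becomes one new face: F′ = F + V = 8.

18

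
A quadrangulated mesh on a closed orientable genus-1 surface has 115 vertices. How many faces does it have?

115

χ = 2 − 2·1 = 0, and every face is a square so 4F = 2E.
V − E + F = 0 with E = 4F/2 gives 115 − (4/2 − 1)·F = 0, so F = 115 and E = 230.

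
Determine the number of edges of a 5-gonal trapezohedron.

20

The n-trapezohedron (dual of the n-antiprism) has V = 2·5 + 2 = 12, E = 4·5 = 20, F = 2·5 = 10.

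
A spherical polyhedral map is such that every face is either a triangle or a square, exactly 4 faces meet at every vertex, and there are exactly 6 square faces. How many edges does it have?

24

Let x be the number of triangles; then F = 6 + x.
Edge–face incidences: 2E = 4·6 + 3·x = 24 + 3x.
Every vertex has degree 4, so 4V = 2E.
Euler: V − E + F = 2 ⇒ (2E)/4 − E + (6 + x) = 2.
Multiply by 8: 2·(2E) − 4·(2E) + 8·(6 + x) = 16, i.e. 48 + 8x − 2·(24 + 3x) = 16.
Collecting terms: 2x = 16, so x = 8.
Then 2E = 24 + 3·8 = 48, so E = 24, V = 2E/4 = 12, F = 6 + 8 = 14.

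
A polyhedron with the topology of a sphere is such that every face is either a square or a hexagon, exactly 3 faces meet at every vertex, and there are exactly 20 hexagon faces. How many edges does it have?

72

Let x be the number of squares; then F = 20 + x.
Edge–face incidences: 2E = 6·20 + 4·x = 120 + 4x.
Every vertex has degree 3, so 3V = 2E.
Euler: V − E + F = 2 ⇒ (2E)/3 − E + (20 + x) = 2.
Multiply by 6: 2·(2E) − 3·(2E) + 6·(20 + x) = 12, i.e. 120 + 6x − (120 + 4x) = 12.
Collecting terms: 2x = 12, so x = 6.
Then 2E = 120 + 4·6 = 144, so E = 72, V = 2E/3 = 48, F = 20 + 6 = 26.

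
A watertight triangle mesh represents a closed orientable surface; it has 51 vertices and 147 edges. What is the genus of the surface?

Every face is a triangle and each edge borders two faces, so 3F = 2·147, giving F = 98.
χ = V − E + F = 51 − 147 + 98 = 2.
For a closed orientable surface χ = 2 − 2g, so g = (2 − (2))/2 = 0.

0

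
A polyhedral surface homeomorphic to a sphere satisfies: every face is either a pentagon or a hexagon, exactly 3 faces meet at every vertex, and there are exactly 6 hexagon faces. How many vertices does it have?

Let x be the number of pentagons; then F = 6 + x.
Edge–face incidences: 2E = 6·6 + 5·x = 36 + 5x.
Every vertex has degree 3, so 3V = 2E.
Euler: V − E + F = 2 ⇒ (2E)/3 − E + (6 + x) = 2.
Multiply by 6: 2·(2E) − 3·(2E) + 6·(6 + x) = 12, i.e. 36 + 6x − (36 + 5x) = 12.
Collecting terms: x = 12.
Then 2E = 36 + 5·12 = 96, so E = 48, V = 2E/3 = 32, F = 6 + 12 = 18.

32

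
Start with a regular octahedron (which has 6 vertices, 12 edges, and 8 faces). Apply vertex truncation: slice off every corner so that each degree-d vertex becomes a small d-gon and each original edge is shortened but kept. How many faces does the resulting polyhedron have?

14

Truncation replaces each original edge-end by a new vertex, so V′ = 2E = 24.
Each original edge survives, and each old vertex of degree d contributes d new edges; summing degrees gives Σd = 2E, so E′ = E + 2E = 3E = 36.
Each original face survives and each original vertex becomes one new face: F′ = F + V = 14.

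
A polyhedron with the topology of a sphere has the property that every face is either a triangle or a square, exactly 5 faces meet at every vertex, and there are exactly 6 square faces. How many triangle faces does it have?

32

Let x be the number of triangles; then F = 6 + x.
Edge–face incidences: 2E = 4·6 + 3·x = 24 + 3x.
Every vertex has degree 5, so 5V = 2E.
Euler: V − E + F = 2 ⇒ (2E)/5 − E + (6 + x) = 2.
Multiply by 10: 2·(2E) − 5·(2E) + 10·(6 + x) = 20, i.e. 60 + 10x − 3·(24 + 3x) = 20.
Collecting terms: x − 12 = 20, so x = 32.
Then 2E = 24 + 3·32 = 120, so E = 60, V = 2E/5 = 24, F = 6 + 32 = 38.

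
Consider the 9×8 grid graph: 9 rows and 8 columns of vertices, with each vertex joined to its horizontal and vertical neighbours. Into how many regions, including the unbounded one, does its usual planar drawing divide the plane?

57

The grid has V = 9·8 = 72 vertices and E = 9·7 + 8·8 = 127 edges.
F = 2 − V + E = 2 − 72 + 127 = 57.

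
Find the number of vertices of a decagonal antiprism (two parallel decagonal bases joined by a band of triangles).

An antiprism on an n-gon has two n-gon caps and 2n triangles: V = 2·10 = 20, E = 4·10 = 40, F = 2·10 + 2 = 22.
Check: V − E + F = 20 − 40 + 22 = 2.

20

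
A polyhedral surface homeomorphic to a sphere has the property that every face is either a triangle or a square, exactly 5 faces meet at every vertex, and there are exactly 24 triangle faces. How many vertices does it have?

16

Let x be the number of squares; then F = 24 + x.
Edge–face incidences: 2E = 3·24 + 4·x = 72 + 4x.
Every vertex has degree 5, so 5V = 2E.
Euler: V − E + F = 2 ⇒ (2E)/5 − E + (24 + x) = 2.
Multiply by 10: 2·(2E) − 5·(2E) + 10·(24 + x) = 20, i.e. 240 + 10x − 3·(72 + 4x) = 20.
Collecting terms: −2x + 24 = 20, so −2x = −4, so x = 2.
Then 2E = 72 + 4·2 = 80, so E = 40, V = 2E/5 = 16, F = 24 + 2 = 26.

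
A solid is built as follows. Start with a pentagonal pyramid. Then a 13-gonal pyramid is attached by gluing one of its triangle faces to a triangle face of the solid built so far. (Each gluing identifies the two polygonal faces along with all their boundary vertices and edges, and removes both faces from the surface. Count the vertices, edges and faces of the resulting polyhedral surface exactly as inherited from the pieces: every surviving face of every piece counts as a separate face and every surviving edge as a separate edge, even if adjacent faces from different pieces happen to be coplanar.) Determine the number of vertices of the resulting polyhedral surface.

17

A pentagonal pyramid: V=6, E=10, F=6.
Attach a 13-gonal pyramid (V=14, E=26, F=14) along a 3-gon: merge 3 vertices and 3 edges, delete both glued faces → V=17, E=33, F=18.
Check: V − E + F = 17 − 33 + 18 = 2.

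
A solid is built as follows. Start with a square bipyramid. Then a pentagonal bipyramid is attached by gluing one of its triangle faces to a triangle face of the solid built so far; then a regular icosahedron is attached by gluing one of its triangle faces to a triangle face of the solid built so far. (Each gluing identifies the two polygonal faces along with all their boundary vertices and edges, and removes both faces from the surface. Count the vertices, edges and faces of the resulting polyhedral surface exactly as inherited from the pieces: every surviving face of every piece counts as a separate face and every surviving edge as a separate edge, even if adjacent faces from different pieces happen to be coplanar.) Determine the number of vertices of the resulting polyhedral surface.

19

A square bipyramid: V=6, E=12, F=8.
Attach a pentagonal bipyramid (V=7, E=15, F=10) along a 3-gon: merge 3 vertices and 3 edges, delete both glued faces → V=10, E=24, F=16.
Attach a regular icosahedron (V=12, E=30, F=20) along a 3-gon: merge 3 vertices and 3 edges, delete both glued faces → V=19, E=51, F=34.
Check: V − E + F = 19 − 51 + 34 = 2.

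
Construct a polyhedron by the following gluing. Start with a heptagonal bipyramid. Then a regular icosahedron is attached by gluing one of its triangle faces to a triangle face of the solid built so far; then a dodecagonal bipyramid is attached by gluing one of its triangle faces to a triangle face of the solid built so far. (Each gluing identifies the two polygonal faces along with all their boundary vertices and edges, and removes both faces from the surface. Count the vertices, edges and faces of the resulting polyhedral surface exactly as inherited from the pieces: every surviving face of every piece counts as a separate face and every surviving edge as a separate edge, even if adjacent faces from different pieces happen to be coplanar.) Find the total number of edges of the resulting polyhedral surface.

81

A heptagonal bipyramid: V=9, E=21, F=14.
Attach a regular icosahedron (V=12, E=30, F=20) along a 3-gon: merge 3 vertices and 3 edges, delete both glued faces → V=18, E=48, F=32.
Attach a dodecagonal bipyramid (V=14, E=36, F=24) along a 3-gon: merge 3 vertices and 3 edges, delete both glued faces → V=29, E=81, F=54.
Check: V − E + F = 29 − 81 + 54 = 2.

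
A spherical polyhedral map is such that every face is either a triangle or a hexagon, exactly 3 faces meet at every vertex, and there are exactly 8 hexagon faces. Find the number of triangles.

Let x be the number of triangles; then F = 8 + x.
Edge–face incidences: 2E = 6·8 + 3·x = 48 + 3x.
Every vertex has degree 3, so 3V = 2E.
Euler: V − E + F = 2 ⇒ (2E)/3 − E + (8 + x) = 2.
Multiply by 6: 2·(2E) − 3·(2E) + 6·(8 + x) = 12, i.e. 48 + 6x − (48 + 3x) = 12.
Collecting terms: 3x = 12, so x = 4.
Then 2E = 48 + 3·4 = 60, so E = 30, V = 2E/3 = 20, F = 8 + 4 = 12.

4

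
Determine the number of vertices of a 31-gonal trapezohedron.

64

The n-trapezohedron (dual of the n-antiprism) has V = 2·31 + 2 = 64, E = 4·31 = 124, F = 2·31 = 62.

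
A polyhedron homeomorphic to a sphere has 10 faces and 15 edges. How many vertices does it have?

7

Here V − E + F = 2.
V = 2 + E − F = 2 + 15 − 10 = 7.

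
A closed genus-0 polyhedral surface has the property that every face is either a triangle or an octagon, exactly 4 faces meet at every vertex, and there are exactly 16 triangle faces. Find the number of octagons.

Let x be the number of octagons; then F = 16 + x.
Edge–face incidences: 2E = 3·16 + 8·x = 48 + 8x.
Every vertex has degree 4, so 4V = 2E.
Euler: V − E + F = 2 ⇒ (2E)/4 − E + (16 + x) = 2.
Multiply by 8: 2·(2E) − 4·(2E) + 8·(16 + x) = 16, i.e. 128 + 8x − 2·(48 + 8x) = 16.
Collecting terms: −8x + 32 = 16, so −8x = −16, so x = 2.
Then 2E = 48 + 8·2 = 64, so E = 32, V = 2E/4 = 16, F = 16 + 2 = 18.

2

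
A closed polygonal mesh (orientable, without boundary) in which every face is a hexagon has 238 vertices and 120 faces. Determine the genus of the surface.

2

Every face is a hexagon, so 2E = 6·120 = 720, giving E = 360.
χ = V − E + F = 238 − 360 + 120 = -2.
For a closed orientable surface χ = 2 − 2g, so g = (2 − (-2))/2 = 2.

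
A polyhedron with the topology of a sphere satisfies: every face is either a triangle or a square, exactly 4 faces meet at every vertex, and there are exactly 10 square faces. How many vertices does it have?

Let x be the number of triangles; then F = 10 + x.
Edge–face incidences: 2E = 4·10 + 3·x = 40 + 3x.
Every vertex has degree 4, so 4V = 2E.
Euler: V − E + F = 2 ⇒ (2E)/4 − E + (10 + x) = 2.
Multiply by 8: 2·(2E) − 4·(2E) + 8·(10 + x) = 16, i.e. 80 + 8x − 2·(40 + 3x) = 16.
Collecting terms: 2x = 16, so x = 8.
Then 2E = 40 + 3·8 = 64, so E = 32, V = 2E/4 = 16, F = 10 + 8 = 18.

16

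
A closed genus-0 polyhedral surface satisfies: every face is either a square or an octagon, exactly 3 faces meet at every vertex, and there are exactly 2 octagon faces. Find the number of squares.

8

Let x be the number of squares; then F = 2 + x.
Edge–face incidences: 2E = 8·2 + 4·x = 16 + 4x.
Every vertex has degree 3, so 3V = 2E.
Euler: V − E + F = 2 ⇒ (2E)/3 − E + (2 + x) = 2.
Multiply by 6: 2·(2E) − 3·(2E) + 6·(2 + x) = 12, i.e. 12 + 6x − (16 + 4x) = 12.
Collecting terms: 2x − 4 = 12, so 2x = 16, so x = 8.
Then 2E = 16 + 4·8 = 48, so E = 24, V = 2E/3 = 16, F = 2 + 8 = 10.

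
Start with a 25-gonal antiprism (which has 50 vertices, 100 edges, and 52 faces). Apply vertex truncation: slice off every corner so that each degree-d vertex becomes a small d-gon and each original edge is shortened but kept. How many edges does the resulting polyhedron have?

300

Truncation replaces each original edge-end by a new vertex, so V′ = 2E = 200.
Each original edge survives, and each old vertex of degree d contributes d new edges; summing degrees gives Σd = 2E, so E′ = E + 2E = 3E = 300.
Each original face survives and each original vertex becomes one new face: F′ = F + V = 102.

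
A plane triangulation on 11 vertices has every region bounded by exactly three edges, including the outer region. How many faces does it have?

18

In a plane triangulation 3F = 2E and V − E + F = 2, so F = 2V − 4 = 2·11 − 4 = 18.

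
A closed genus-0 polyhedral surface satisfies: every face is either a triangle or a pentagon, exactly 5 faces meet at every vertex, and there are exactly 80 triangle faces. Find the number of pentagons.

12

Let x be the number of pentagons; then F = 80 + x.
Edge–face incidences: 2E = 3·80 + 5·x = 240 + 5x.
Every vertex has degree 5, so 5V = 2E.
Euler: V − E + F = 2 ⇒ (2E)/5 − E + (80 + x) = 2.
Multiply by 10: 2·(2E) − 5·(2E) + 10·(80 + x) = 20, i.e. 800 + 10x − 3·(240 + 5x) = 20.
Collecting terms: −5x + 80 = 20, so −5x = −60, so x = 12.
Then 2E = 240 + 5·12 = 300, so E = 150, V = 2E/5 = 60, F = 80 + 12 = 92.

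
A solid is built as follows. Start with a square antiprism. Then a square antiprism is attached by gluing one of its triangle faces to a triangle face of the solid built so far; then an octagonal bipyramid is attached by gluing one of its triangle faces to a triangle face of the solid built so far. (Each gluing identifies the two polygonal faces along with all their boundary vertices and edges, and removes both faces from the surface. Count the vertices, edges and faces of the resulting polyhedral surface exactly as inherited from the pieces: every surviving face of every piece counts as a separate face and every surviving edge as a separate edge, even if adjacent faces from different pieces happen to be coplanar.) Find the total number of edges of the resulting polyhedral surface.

A square antiprism: V=8, E=16, F=10.
Attach a square antiprism (V=8, E=16, F=10) along a 3-gon: merge 3 vertices and 3 edges, delete both glued faces → V=13, E=29, F=18.
Attach an octagonal bipyramid (V=10, E=24, F=16) along a 3-gon: merge 3 vertices and 3 edges, delete both glued faces → V=20, E=50, F=32.
Check: V − E + F = 20 − 50 + 32 = 2.

50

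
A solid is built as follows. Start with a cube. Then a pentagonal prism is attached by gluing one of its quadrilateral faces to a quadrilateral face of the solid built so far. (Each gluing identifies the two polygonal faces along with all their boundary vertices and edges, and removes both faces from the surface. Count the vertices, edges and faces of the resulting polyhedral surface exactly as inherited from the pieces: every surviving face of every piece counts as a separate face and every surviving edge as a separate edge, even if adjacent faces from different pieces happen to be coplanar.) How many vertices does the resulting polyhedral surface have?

14

A cube: V=8, E=12, F=6.
Attach a pentagonal prism (V=10, E=15, F=7) along a 4-gon: merge 4 vertices and 4 edges, delete both glued faces → V=14, E=23, F=11.
Check: V − E + F = 14 − 23 + 11 = 2.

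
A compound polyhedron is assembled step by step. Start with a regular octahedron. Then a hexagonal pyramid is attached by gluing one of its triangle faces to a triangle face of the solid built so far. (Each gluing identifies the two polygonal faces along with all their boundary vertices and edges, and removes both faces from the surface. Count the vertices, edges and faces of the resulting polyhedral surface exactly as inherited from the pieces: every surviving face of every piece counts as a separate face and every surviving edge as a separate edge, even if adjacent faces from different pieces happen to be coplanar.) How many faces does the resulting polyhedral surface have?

13

A regular octahedron: V=6, E=12, F=8.
Attach a hexagonal pyramid (V=7, E=12, F=7) along a 3-gon: merge 3 vertices and 3 edges, delete both glued faces → V=10, E=21, F=13.
Check: V − E + F = 10 − 21 + 13 = 2.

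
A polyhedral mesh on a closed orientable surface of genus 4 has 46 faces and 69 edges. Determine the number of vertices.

17

For a closed orientable surface of genus 4, χ = 2 − 2·4 = -6.
V = -6 + E − F = -6 + 69 − 46 = 17.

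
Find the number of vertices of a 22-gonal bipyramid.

24

A bipyramid over an n-gon has 2n triangular faces and n + 2 vertices: V = 22 + 2 = 24, E = 3·22 = 66, F = 2·22 = 44.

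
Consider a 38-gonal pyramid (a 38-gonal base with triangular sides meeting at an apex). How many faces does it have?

A pyramid on an n-gon base has one n-gon and n triangles: V = 38 + 1 = 39, E = 2·38 = 76, F = 38 + 1 = 39.

39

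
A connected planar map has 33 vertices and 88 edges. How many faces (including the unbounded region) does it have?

57

Euler's formula for a connected plane graph: V − E + F = 2, so F = 2 − 33 + 88 = 57.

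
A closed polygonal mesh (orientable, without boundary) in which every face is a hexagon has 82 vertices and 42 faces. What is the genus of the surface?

Every face is a hexagon, so 2E = 6·42 = 252, giving E = 126.
χ = V − E + F = 82 − 126 + 42 = -2.
For a closed orientable surface χ = 2 − 2g, so g = (2 − (-2))/2 = 2.

2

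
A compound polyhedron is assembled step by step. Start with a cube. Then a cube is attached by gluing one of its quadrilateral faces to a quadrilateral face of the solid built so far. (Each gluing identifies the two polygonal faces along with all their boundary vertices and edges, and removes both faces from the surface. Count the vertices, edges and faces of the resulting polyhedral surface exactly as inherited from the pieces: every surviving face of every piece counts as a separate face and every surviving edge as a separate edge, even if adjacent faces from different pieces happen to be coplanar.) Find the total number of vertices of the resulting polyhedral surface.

12

A cube: V=8, E=12, F=6.
Attach a cube (V=8, E=12, F=6) along a 4-gon: merge 4 vertices and 4 edges, delete both glued faces → V=12, E=20, F=10.
Check: V − E + F = 12 − 20 + 10 = 2.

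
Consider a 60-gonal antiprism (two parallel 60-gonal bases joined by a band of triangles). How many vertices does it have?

An antiprism on an n-gon has two n-gon caps and 2n triangles: V = 2·60 = 120, E = 4·60 = 240, F = 2·60 + 2 = 122.

120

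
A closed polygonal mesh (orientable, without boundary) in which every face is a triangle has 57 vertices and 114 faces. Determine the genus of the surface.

Every face is a triangle, so 2E = 3·114 = 342, giving E = 171.
χ = V − E + F = 57 − 171 + 114 = 0.
For a closed orientable surface χ = 2 − 2g, so g = (2 − (0))/2 = 1.

1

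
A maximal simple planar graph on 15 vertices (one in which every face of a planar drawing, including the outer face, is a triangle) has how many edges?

In a plane triangulation 3F = 2E and V − E + F = 2, so E = 3V − 6 = 3·15 − 6 = 39.

39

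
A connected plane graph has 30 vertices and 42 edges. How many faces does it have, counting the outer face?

Euler's formula for a connected plane graph: V − E + F = 2, so F = 2 − 30 + 42 = 14.

14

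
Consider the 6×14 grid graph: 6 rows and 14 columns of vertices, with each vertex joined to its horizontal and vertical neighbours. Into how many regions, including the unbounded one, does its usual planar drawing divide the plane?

The grid has V = 6·14 = 84 vertices and E = 6·13 + 14·5 = 148 edges.
F = 2 − V + E = 2 − 84 + 148 = 66.

66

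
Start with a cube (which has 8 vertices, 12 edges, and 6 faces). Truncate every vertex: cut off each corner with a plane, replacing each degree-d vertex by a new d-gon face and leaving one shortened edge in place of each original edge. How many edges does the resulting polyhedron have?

36

Truncation replaces each original edge-end by a new vertex, so V′ = 2E = 24.
Each original edge survives, and each old vertex of degree d contributes d new edges; summing degrees gives Σd = 2E, so E′ = E + 2E = 3E = 36.
Each original face survives and each original vertex becomes one new face: F′ = F + V = 14.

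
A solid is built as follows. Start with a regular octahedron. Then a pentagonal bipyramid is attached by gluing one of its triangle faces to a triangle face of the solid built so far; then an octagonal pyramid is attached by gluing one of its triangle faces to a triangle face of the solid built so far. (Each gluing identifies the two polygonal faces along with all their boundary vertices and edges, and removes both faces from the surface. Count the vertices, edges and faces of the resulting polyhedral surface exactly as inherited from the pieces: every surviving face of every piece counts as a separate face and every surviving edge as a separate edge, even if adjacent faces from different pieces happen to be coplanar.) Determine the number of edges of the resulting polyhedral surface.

37

A regular octahedron: V=6, E=12, F=8.
Attach a pentagonal bipyramid (V=7, E=15, F=10) along a 3-gon: merge 3 vertices and 3 edges, delete both glued faces → V=10, E=24, F=16.
Attach an octagonal pyramid (V=9, E=16, F=9) along a 3-gon: merge 3 vertices and 3 edges, delete both glued faces → V=16, E=37, F=23.
Check: V − E + F = 16 − 37 + 23 = 2.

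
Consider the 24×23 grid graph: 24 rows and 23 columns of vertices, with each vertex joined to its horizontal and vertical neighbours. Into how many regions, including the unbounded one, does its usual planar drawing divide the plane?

The grid has V = 24·23 = 552 vertices and E = 24·22 + 23·23 = 1057 edges.
F = 2 − V + E = 2 − 552 + 1057 = 507.

507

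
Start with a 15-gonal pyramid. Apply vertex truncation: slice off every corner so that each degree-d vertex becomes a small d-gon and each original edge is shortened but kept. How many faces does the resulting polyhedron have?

32

The base solid has V = 16, E = 30, F = 16.
Truncation replaces each original edge-end by a new vertex, so V′ = 2E = 60.
Each original edge survives, and each old vertex of degree d contributes d new edges; summing degrees gives Σd = 2E, so E′ = E + 2E = 3E = 90.
Each original face survives and each original vertex becomes one new face: F′ = F + V = 32.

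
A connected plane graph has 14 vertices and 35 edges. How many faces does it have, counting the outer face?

Euler's formula for a connected plane graph: V − E + F = 2, so F = 2 − 14 + 35 = 23.

23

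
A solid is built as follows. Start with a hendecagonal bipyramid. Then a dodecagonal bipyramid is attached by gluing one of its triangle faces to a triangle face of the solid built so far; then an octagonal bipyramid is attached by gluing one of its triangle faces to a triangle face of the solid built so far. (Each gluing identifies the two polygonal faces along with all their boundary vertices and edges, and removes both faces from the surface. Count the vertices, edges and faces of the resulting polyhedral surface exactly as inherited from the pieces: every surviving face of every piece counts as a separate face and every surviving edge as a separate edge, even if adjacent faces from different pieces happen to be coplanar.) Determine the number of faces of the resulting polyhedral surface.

58

A hendecagonal bipyramid: V=13, E=33, F=22.
Attach a dodecagonal bipyramid (V=14, E=36, F=24) along a 3-gon: merge 3 vertices and 3 edges, delete both glued faces → V=24, E=66, F=44.
Attach an octagonal bipyramid (V=10, E=24, F=16) along a 3-gon: merge 3 vertices and 3 edges, delete both glued faces → V=31, E=87, F=58.
Check: V − E + F = 31 − 87 + 58 = 2.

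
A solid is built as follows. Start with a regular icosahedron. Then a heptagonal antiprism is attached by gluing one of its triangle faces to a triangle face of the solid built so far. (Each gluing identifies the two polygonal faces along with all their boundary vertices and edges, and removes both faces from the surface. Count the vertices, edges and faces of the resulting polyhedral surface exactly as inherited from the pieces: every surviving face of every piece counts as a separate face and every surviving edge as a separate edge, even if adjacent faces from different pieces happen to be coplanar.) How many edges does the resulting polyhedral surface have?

A regular icosahedron: V=12, E=30, F=20.
Attach a heptagonal antiprism (V=14, E=28, F=16) along a 3-gon: merge 3 vertices and 3 edges, delete both glued faces → V=23, E=55, F=34.
Check: V − E + F = 23 − 55 + 34 = 2.

55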